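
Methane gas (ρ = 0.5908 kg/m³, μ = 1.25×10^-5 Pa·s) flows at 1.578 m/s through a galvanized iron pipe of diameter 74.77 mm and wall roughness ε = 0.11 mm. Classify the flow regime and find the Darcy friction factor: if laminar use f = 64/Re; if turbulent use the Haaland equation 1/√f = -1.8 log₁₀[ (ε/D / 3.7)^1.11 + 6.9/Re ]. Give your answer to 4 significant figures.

f ≈ 0.03794

Re = ρVD/μ = 0.5908·1.578·0.07477/1.25e-05 = 5577.
Re > 4000 → turbulent. ε/D = 0.00011/0.07477 = 0.00147; Haaland: 1/√f = -1.8 log₁₀[0.000168 + 0.00124] = 5.134, so f = 0.03794.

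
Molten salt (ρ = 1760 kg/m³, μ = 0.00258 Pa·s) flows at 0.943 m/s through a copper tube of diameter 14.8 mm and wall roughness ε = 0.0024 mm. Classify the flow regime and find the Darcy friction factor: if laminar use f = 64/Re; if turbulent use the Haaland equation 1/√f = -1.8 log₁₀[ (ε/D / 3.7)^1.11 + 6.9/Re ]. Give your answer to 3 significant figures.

Re = ρVD/μ = 1760·0.943·0.0148/0.00258 = 9521.
Re > 4000 → turbulent. ε/D = 2.4e-06/0.0148 = 0.000162; Haaland: 1/√f = -1.8 log₁₀[1.45e-05 + 0.000725] = 5.636, so f = 0.03148.

f ≈ 0.0315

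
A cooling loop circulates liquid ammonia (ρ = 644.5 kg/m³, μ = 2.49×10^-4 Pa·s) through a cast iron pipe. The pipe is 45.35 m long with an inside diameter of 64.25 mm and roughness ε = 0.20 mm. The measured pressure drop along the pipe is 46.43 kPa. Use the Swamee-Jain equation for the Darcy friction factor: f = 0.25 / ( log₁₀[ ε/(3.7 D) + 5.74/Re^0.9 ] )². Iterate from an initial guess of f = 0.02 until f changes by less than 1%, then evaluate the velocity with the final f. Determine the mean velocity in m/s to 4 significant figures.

V ≈ 2.758 m/s

Rearranging Darcy-Weisbach: V = √(2·ΔP·D/(f·L·ρ)). With ε/D = 0.0002/0.06425 = 0.00311, iterate starting from f = 0.02:
  f = 0.02 → V = √(2·4.643e+04·0.06425/(0.02·45.35·644.5)) = 3.195 m/s; Re = ρVD/μ = 5.313e+05; f → 0.02679
  f = 0.02679 → V = 2.76 m/s; Re = 4.59e+05; f → 0.02684
Converged (Δf/f < 1%). With the final f = 0.02684: V = √(2·4.643e+04·0.06425/(0.02684·45.35·644.5)) = 2.758 m/s.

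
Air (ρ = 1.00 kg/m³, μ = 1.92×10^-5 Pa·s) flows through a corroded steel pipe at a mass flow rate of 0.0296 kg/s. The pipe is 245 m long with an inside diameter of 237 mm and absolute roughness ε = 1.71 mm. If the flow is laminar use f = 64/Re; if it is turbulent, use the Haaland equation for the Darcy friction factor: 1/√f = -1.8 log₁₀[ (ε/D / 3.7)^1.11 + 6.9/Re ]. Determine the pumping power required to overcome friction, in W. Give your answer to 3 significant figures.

A = πD²/4 = π(0.237)²/4 = 0.04412 m²; mean velocity V = ṁ/(ρA) = 0.0296/(1 · 0.04412) = 0.671 m/s.
Reynolds number Re = ρVD/μ = 1 · 0.671 · 0.237 / 1.92e-05 = 8282.
Re > 4000 → turbulent. Relative roughness ε/D = 0.00171/0.237 = 0.00722. Haaland: 1/√f = -1.8 log₁₀[(0.00722/3.7)^1.11 + 6.9/8282] = -1.8 log₁₀[0.000982 + 0.000833] = 4.934, so f = 0.04108.
Darcy-Weisbach: ΔP = f(L/D)(ρV²/2) = 0.04108·(245/0.237)·(1·0.671²/2) = 0.04108·1034·0.2251 = 9.558 Pa.
Q = ṁ/ρ = 0.0296/1 = 0.0296 m³/s.
Pumping power P = QΔP = 0.0296·9.558 = 0.2829 W = 0.283 W.

P ≈ 0.283 W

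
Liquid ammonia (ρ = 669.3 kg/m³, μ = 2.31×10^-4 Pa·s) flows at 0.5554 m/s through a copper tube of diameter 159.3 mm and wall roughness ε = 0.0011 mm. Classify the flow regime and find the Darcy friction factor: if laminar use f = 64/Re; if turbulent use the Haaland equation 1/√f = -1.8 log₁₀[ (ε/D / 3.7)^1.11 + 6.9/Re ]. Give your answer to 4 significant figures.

Re = ρVD/μ = 669.3·0.5554·0.1593/0.000231 = 2.563e+05.
Re > 4000 → turbulent. ε/D = 1.1e-06/0.1593 = 6.91e-06; Haaland: 1/√f = -1.8 log₁₀[4.37e-07 + 2.69e-05] = 8.213, so f = 0.01482.

f ≈ 0.01482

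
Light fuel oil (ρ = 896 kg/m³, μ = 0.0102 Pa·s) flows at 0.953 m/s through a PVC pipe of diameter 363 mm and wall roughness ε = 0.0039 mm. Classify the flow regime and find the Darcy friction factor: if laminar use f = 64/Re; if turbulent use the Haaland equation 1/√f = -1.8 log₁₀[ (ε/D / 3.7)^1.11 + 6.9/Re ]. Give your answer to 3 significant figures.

Re = ρVD/μ = 896·0.953·0.363/0.0102 = 3.039e+04.
Re > 4000 → turbulent. ε/D = 3.9e-06/0.363 = 1.07e-05; Haaland: 1/√f = -1.8 log₁₀[7.14e-07 + 0.000227] = 6.556, so f = 0.02326.

f ≈ 0.0233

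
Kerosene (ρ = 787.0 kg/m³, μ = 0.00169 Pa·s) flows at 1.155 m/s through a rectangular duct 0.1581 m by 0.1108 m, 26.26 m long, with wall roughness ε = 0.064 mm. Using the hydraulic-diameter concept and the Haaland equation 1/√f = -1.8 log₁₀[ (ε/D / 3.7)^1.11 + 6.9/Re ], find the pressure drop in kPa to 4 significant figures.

ΔP ≈ 2.227 kPa

Hydraulic diameter D_h = 4A/P = 4·(0.1581·0.1108)/(2·(0.1581+0.1108)) = 0.07007/0.5378 = 0.1303 m.
Re = ρVD_h/μ = 787·1.155·0.1303/0.00169 = 7.008e+04.
ε/D_h = 6.4e-05/0.1303 = 0.000491; Haaland gives 1/√f = -1.8 log₁₀[4.97e-05+9.85e-05] = 6.893, so f = 0.02105.
ΔP = f(L/D_h)(ρV²/2) = 0.02105·26.26/0.1303·524.9 = 2227 Pa.
ΔP = 2.227 kPa.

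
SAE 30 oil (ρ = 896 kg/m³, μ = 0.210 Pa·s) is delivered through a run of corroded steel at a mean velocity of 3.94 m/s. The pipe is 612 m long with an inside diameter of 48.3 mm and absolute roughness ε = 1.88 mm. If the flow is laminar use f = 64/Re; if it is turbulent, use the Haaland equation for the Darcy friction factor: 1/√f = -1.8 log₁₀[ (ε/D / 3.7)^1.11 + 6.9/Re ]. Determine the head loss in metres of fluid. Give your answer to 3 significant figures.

h_f ≈ 790 m

Reynolds number Re = ρVD/μ = 896 · 3.94 · 0.0483 / 0.21 = 812.
Re < 2300 → laminar flow, so f = 64/Re = 64/812 = 0.07882 (the turbulent correlation is not needed).
Darcy-Weisbach: ΔP = f(L/D)(ρV²/2) = 0.07882·(612/0.0483)·(896·3.94²/2) = 0.07882·1.267e+04·6955 = 6.946e+06 Pa.
Head loss h_f = ΔP/(ρg) = 6.946e+06/(896·9.81) = 790 m.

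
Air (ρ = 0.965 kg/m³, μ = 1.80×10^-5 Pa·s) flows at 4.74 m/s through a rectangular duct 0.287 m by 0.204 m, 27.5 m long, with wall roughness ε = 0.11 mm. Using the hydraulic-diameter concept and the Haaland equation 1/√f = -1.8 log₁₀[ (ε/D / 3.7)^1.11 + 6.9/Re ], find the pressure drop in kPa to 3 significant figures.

Hydraulic diameter D_h = 4A/P = 4·(0.287·0.204)/(2·(0.287+0.204)) = 0.2342/0.982 = 0.2385 m.
Re = ρVD_h/μ = 0.965·4.74·0.2385/1.8e-05 = 6.06e+04.
ε/D_h = 0.00011/0.2385 = 0.000461; Haaland gives 1/√f = -1.8 log₁₀[4.64e-05+0.000114] = 6.831, so f = 0.02143.
ΔP = f(L/D_h)(ρV²/2) = 0.02143·27.5/0.2385·10.84 = 26.79 Pa.
ΔP = 0.0268 kPa.

ΔP ≈ 0.0268 kPa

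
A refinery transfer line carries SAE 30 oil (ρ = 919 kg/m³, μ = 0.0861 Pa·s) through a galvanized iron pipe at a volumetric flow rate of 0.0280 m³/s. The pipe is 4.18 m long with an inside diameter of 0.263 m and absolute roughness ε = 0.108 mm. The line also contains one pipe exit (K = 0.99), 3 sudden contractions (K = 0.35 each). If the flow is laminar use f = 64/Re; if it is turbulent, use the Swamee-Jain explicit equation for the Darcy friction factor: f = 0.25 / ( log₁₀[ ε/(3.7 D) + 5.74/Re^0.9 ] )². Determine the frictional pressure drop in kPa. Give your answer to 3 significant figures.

ΔP ≈ 0.335 kPa

Cross-sectional area A = πD²/4 = π(0.263)²/4 = 0.05433 m²; mean velocity V = Q/A = 0.028/0.05433 = 0.5154 m/s.
Reynolds number Re = ρVD/μ = 919 · 0.5154 · 0.263 / 0.0861 = 1447.
Re < 2300 → laminar flow, so f = 64/Re = 64/1447 = 0.04423 (the turbulent correlation is not needed).
Total minor-loss coefficient ΣK = 1·0.99 + 3·0.35 = 2.04.
ΔP = [f·L/D + ΣK]·(ρV²/2) = [0.04423·4.18/0.263 + 2.04]·(919·0.5154²/2) = [0.703 + 2.04]·122.1 = 334.8 Pa.
ΔP = 334.8 Pa = 0.335 kPa.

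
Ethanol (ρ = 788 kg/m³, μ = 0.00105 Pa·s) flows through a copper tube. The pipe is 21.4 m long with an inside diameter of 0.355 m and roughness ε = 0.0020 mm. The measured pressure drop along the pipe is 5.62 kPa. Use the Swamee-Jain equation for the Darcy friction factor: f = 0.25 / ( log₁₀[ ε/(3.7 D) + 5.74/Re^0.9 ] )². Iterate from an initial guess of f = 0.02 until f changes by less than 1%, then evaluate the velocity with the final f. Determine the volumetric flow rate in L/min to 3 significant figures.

Rearranging Darcy-Weisbach: V = √(2·ΔP·D/(f·L·ρ)). With ε/D = 2e-06/0.355 = 5.63e-06, iterate starting from f = 0.02:
  f = 0.02 → V = √(2·5620·0.355/(0.02·21.4·788)) = 3.44 m/s; Re = ρVD/μ = 9.164e+05; f → 0.01191
  f = 0.01191 → V = 4.457 m/s; Re = 1.187e+06; f → 0.01144
  f = 0.01144 → V = 4.549 m/s; Re = 1.212e+06; f → 0.0114
Converged (Δf/f < 1%). With the final f = 0.0114: V = √(2·5620·0.355/(0.0114·21.4·788)) = 4.556 m/s.
Q = V·A = 4.556·(π/4·0.355²) = 0.451 m³/s = 27100 L/min.

Q ≈ 27100 L/min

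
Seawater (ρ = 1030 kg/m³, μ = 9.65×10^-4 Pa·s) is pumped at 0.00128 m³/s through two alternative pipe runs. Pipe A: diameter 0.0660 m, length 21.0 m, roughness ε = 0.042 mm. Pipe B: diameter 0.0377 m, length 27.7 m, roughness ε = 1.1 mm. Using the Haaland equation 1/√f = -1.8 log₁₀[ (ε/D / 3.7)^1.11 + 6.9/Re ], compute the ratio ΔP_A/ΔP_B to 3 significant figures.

Pipe A: V = Q/A = 0.00128/0.003421 = 0.3741 m/s; Re = 2.636e+04; ε/D = 0.000636; Haaland → f = 0.02543; ΔP_A = f(L/D)(ρV²/2) = 583.2 Pa.
Pipe B: V = Q/A = 0.00128/0.001116 = 1.147 m/s; Re = 4.614e+04; ε/D = 0.0292; Haaland → f = 0.05731; ΔP_B = f(L/D)(ρV²/2) = 2.851e+04 Pa.
ΔP_A/ΔP_B = 583.2/2.851e+04 = 0.0205.

ΔP_A/ΔP_B ≈ 0.0205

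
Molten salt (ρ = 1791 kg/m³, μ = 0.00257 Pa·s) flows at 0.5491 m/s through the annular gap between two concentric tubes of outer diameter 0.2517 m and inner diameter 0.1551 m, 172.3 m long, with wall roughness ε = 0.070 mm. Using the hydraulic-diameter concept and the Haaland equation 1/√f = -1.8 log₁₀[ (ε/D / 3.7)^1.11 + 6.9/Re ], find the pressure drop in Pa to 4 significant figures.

Hydraulic diameter D_h = 4A/P = D_o - D_i = 0.2517 - 0.1551 = 0.0966 m.
Re = ρVD_h/μ = 1791·0.5491·0.0966/0.00257 = 3.697e+04.
ε/D_h = 7e-05/0.0966 = 0.000725; Haaland gives 1/√f = -1.8 log₁₀[7.66e-05+0.000187] = 6.443, so f = 0.02409.
ΔP = f(L/D_h)(ρV²/2) = 0.02409·172.3/0.0966·270 = 1.16e+04 Pa.

ΔP ≈ 11600 Pa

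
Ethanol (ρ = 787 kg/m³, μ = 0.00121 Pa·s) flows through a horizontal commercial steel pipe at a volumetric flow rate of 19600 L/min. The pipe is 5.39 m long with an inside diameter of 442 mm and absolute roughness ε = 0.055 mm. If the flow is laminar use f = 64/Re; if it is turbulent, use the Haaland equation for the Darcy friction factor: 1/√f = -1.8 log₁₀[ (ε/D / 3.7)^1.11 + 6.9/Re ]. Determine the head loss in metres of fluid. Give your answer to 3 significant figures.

Q = 19600 L/min = 19600/60000 = 0.3267 m³/s.
Cross-sectional area A = πD²/4 = π(0.442)²/4 = 0.1534 m²; mean velocity V = Q/A = 0.3267/0.1534 = 2.129 m/s.
Reynolds number Re = ρVD/μ = 787 · 2.129 · 0.442 / 0.00121 = 6.12e+05.
Re > 4000 → turbulent. Relative roughness ε/D = 5.5e-05/0.442 = 0.000124. Haaland: 1/√f = -1.8 log₁₀[(0.000124/3.7)^1.11 + 6.9/6.12e+05] = -1.8 log₁₀[1.08e-05 + 1.13e-05] = 8.38, so f = 0.01424.
Darcy-Weisbach: ΔP = f(L/D)(ρV²/2) = 0.01424·(5.39/0.442)·(787·2.129²/2) = 0.01424·12.19·1784 = 309.7 Pa.
Head loss h_f = ΔP/(ρg) = 309.7/(787·9.81) = 0.0401 m.

h_f ≈ 0.0401 m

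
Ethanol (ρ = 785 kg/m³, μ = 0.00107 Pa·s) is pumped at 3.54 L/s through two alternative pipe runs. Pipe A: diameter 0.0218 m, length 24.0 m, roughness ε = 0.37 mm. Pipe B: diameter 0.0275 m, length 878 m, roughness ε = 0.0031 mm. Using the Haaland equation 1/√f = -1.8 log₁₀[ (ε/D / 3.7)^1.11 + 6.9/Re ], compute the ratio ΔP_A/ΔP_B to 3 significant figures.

ΔP_A/ΔP_B ≈ 0.227

Pipe A: V = Q/A = 0.00354/0.0003733 = 9.484 m/s; Re = 1.517e+05; ε/D = 0.017; Haaland → f = 0.04608; ΔP_A = f(L/D)(ρV²/2) = 1.791e+06 Pa.
Pipe B: V = Q/A = 0.00354/0.000594 = 5.96 m/s; Re = 1.202e+05; ε/D = 0.000113; Haaland → f = 0.01772; ΔP_B = f(L/D)(ρV²/2) = 7.888e+06 Pa.
ΔP_A/ΔP_B = 1.791e+06/7.888e+06 = 0.227.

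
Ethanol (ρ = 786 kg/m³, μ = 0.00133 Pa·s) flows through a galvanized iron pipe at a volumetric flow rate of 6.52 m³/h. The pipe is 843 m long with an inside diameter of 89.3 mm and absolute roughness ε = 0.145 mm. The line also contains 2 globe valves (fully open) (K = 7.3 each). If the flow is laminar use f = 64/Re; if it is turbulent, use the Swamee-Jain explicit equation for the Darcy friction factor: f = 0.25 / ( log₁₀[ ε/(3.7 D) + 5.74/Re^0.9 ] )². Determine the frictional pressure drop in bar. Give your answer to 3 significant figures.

ΔP ≈ 0.101 bar

Q = 6.52 m³/h = 6.52/3600 = 0.001811 m³/s.
Cross-sectional area A = πD²/4 = π(0.0893)²/4 = 0.006263 m²; mean velocity V = Q/A = 0.001811/0.006263 = 0.2892 m/s.
Reynolds number Re = ρVD/μ = 786 · 0.2892 · 0.0893 / 0.00133 = 1.526e+04.
Re > 4000 → turbulent. Relative roughness ε/D = 0.000145/0.0893 = 0.00162. Swamee-Jain: f = 0.25/(log₁₀[0.00162/3.7 + 5.74/1.526e+04^0.9])² = 0.25/(log₁₀[0.000439 + 0.000986])² = 0.25/(-2.846)² = 0.03086.
Total minor-loss coefficient ΣK = 2·7.3 = 14.6.
ΔP = [f·L/D + ΣK]·(ρV²/2) = [0.03086·843/0.0893 + 14.6]·(786·0.2892²/2) = [291.3 + 14.6]·32.86 = 1.005e+04 Pa.
ΔP = 1.005e+04 Pa = 0.101 bar.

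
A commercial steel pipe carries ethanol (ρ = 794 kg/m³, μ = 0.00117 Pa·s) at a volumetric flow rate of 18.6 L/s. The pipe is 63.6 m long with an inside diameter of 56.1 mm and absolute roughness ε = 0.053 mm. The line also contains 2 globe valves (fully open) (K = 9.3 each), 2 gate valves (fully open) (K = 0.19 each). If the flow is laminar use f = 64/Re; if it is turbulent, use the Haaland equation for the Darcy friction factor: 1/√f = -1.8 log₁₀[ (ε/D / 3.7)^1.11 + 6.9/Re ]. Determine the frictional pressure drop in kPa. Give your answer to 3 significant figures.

ΔP ≈ 945 kPa

Q = 18.6 L/s = 18.6/1000 = 0.0186 m³/s.
Cross-sectional area A = πD²/4 = π(0.0561)²/4 = 0.002472 m²; mean velocity V = Q/A = 0.0186/0.002472 = 7.525 m/s.
Reynolds number Re = ρVD/μ = 794 · 7.525 · 0.0561 / 0.00117 = 2.865e+05.
Re > 4000 → turbulent. Relative roughness ε/D = 5.3e-05/0.0561 = 0.000945. Haaland: 1/√f = -1.8 log₁₀[(0.000945/3.7)^1.11 + 6.9/2.865e+05] = -1.8 log₁₀[0.000103 + 2.41e-05] = 7.014, so f = 0.02033.
Total minor-loss coefficient ΣK = 2·9.3 + 2·0.19 = 19.
ΔP = [f·L/D + ΣK]·(ρV²/2) = [0.02033·63.6/0.0561 + 19]·(794·7.525²/2) = [23.04 + 19]·2.248e+04 = 9.447e+05 Pa.
ΔP = 9.447e+05 Pa = 945 kPa.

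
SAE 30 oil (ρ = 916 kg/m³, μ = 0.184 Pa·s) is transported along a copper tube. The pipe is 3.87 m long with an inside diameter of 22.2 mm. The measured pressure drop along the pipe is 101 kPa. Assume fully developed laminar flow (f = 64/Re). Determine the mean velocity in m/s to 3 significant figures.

For laminar flow, f = 64/Re with Re = ρVD/μ, so Darcy-Weisbach reduces to ΔP = 32μLV/D². Solving for V: V = ΔP·D²/(32μL) = 1.01e+05·(0.0222)²/(32·0.184·3.87) = 2.184 m/s.
Check: Re = ρVD/μ = 916·2.184·0.0222/0.184 = 241.4 < 2300, so the laminar assumption holds.

V ≈ 2.18 m/s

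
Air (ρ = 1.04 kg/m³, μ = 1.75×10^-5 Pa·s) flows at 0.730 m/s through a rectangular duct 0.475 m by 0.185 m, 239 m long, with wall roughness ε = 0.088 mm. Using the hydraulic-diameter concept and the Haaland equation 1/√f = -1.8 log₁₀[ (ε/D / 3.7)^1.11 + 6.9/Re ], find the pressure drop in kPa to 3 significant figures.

ΔP ≈ 0.00749 kPa

Hydraulic diameter D_h = 4A/P = 4·(0.475·0.185)/(2·(0.475+0.185)) = 0.3515/1.32 = 0.2663 m.
Re = ρVD_h/μ = 1.04·0.73·0.2663/1.75e-05 = 1.155e+04.
ε/D_h = 8.8e-05/0.2663 = 0.00033; Haaland gives 1/√f = -1.8 log₁₀[3.2e-05+0.000597] = 5.762, so f = 0.03012.
ΔP = f(L/D_h)(ρV²/2) = 0.03012·239/0.2663·0.2771 = 7.491 Pa.
ΔP = 0.00749 kPa.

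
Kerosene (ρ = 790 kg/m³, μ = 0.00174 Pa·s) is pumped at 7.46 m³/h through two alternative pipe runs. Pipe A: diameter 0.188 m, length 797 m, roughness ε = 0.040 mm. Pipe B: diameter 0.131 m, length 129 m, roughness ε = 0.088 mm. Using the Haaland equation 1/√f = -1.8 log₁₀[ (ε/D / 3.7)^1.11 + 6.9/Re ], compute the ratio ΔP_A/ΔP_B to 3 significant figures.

Pipe A: V = Q/A = 0.002072/0.02776 = 0.07465 m/s; Re = 6372; ε/D = 0.000213; Haaland → f = 0.03528; ΔP_A = f(L/D)(ρV²/2) = 329.3 Pa.
Pipe B: V = Q/A = 0.002072/0.01348 = 0.1537 m/s; Re = 9144; ε/D = 0.000672; Haaland → f = 0.03246; ΔP_B = f(L/D)(ρV²/2) = 298.4 Pa.
ΔP_A/ΔP_B = 329.3/298.4 = 1.10.

ΔP_A/ΔP_B ≈ 1.10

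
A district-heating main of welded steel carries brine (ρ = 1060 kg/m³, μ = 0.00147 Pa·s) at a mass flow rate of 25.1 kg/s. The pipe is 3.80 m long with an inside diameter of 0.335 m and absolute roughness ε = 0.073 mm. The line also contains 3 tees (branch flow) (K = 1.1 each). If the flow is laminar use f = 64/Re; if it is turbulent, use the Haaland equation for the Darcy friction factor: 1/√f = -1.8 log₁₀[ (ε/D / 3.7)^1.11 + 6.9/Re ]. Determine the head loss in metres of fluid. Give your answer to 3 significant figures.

h_f ≈ 0.0130 m

A = πD²/4 = π(0.335)²/4 = 0.08814 m²; mean velocity V = ṁ/(ρA) = 25.1/(1060 · 0.08814) = 0.2687 m/s.
Reynolds number Re = ρVD/μ = 1060 · 0.2687 · 0.335 / 0.00147 = 6.49e+04.
Re > 4000 → turbulent. Relative roughness ε/D = 7.3e-05/0.335 = 0.000218. Haaland: 1/√f = -1.8 log₁₀[(0.000218/3.7)^1.11 + 6.9/6.49e+04] = -1.8 log₁₀[2.02e-05 + 0.000106] = 7.016, so f = 0.02031.
Total minor-loss coefficient ΣK = 3·1.1 = 3.3.
ΔP = [f·L/D + ΣK]·(ρV²/2) = [0.02031·3.8/0.335 + 3.3]·(1060·0.2687²/2) = [0.2304 + 3.3]·38.25 = 135 Pa.
Head loss h_f = ΔP/(ρg) = 135/(1060·9.81) = 0.0130 m.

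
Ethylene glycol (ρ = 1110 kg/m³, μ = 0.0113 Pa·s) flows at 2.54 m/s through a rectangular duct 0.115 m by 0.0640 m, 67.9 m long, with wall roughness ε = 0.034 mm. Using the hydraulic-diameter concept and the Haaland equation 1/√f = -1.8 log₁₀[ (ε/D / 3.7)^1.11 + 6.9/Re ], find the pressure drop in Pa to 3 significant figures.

ΔP ≈ 77900 Pa

Hydraulic diameter D_h = 4A/P = 4·(0.115·0.064)/(2·(0.115+0.064)) = 0.02944/0.358 = 0.08223 m.
Re = ρVD_h/μ = 1110·2.54·0.08223/0.0113 = 2.052e+04.
ε/D_h = 3.4e-05/0.08223 = 0.000413; Haaland gives 1/√f = -1.8 log₁₀[4.11e-05+0.000336] = 6.162, so f = 0.02634.
ΔP = f(L/D_h)(ρV²/2) = 0.02634·67.9/0.08223·3581 = 7.787e+04 Pa.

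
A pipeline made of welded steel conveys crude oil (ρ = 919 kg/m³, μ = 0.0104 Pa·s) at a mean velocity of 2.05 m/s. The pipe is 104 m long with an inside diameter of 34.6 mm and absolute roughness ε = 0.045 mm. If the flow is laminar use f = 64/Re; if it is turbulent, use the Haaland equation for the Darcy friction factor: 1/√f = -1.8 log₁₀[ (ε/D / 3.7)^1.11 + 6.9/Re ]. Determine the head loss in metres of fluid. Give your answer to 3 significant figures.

h_f ≈ 23.6 m

Reynolds number Re = ρVD/μ = 919 · 2.05 · 0.0346 / 0.0104 = 6268.
Re > 4000 → turbulent. Relative roughness ε/D = 4.5e-05/0.0346 = 0.0013. Haaland: 1/√f = -1.8 log₁₀[(0.0013/3.7)^1.11 + 6.9/6268] = -1.8 log₁₀[0.000147 + 0.0011] = 5.227, so f = 0.0366.
Darcy-Weisbach: ΔP = f(L/D)(ρV²/2) = 0.0366·(104/0.0346)·(919·2.05²/2) = 0.0366·3006·1931 = 2.124e+05 Pa.
Head loss h_f = ΔP/(ρg) = 2.124e+05/(919·9.81) = 23.6 m.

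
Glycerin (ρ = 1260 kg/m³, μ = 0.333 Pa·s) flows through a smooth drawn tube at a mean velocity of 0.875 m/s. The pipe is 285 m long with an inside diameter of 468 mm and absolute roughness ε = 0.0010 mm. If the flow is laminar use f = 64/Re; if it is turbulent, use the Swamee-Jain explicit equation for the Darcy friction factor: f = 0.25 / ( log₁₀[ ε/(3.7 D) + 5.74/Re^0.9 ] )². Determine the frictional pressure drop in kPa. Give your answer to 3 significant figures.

Reynolds number Re = ρVD/μ = 1260 · 0.875 · 0.468 / 0.333 = 1549.
Re < 2300 → laminar flow, so f = 64/Re = 64/1549 = 0.0413 (the turbulent correlation is not needed).
Darcy-Weisbach: ΔP = f(L/D)(ρV²/2) = 0.0413·(285/0.468)·(1260·0.875²/2) = 0.0413·609·482.3 = 1.213e+04 Pa.
ΔP = 1.213e+04 Pa = 12.1 kPa.

ΔP ≈ 12.1 kPa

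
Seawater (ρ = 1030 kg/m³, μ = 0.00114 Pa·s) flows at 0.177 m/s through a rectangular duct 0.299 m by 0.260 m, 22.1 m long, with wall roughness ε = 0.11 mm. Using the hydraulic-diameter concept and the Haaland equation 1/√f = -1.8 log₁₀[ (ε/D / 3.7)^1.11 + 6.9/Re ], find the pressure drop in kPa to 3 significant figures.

Hydraulic diameter D_h = 4A/P = 4·(0.299·0.26)/(2·(0.299+0.26)) = 0.311/1.118 = 0.2781 m.
Re = ρVD_h/μ = 1030·0.177·0.2781/0.00114 = 4.448e+04.
ε/D_h = 0.00011/0.2781 = 0.000395; Haaland gives 1/√f = -1.8 log₁₀[3.91e-05+0.000155] = 6.681, so f = 0.0224.
ΔP = f(L/D_h)(ρV²/2) = 0.0224·22.1/0.2781·16.13 = 28.72 Pa.
ΔP = 0.0287 kPa.

ΔP ≈ 0.0287 kPa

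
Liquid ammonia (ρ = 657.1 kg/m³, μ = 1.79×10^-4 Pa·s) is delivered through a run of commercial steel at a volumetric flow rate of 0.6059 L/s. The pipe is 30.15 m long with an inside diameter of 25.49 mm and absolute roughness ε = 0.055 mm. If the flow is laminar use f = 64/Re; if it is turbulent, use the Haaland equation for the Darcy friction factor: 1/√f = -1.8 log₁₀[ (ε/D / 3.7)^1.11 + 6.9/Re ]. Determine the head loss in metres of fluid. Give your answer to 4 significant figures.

Q = 0.6059 L/s = 0.6059/1000 = 0.0006059 m³/s.
Cross-sectional area A = πD²/4 = π(0.02549)²/4 = 0.0005103 m²; mean velocity V = Q/A = 0.0006059/0.0005103 = 1.187 m/s.
Reynolds number Re = ρVD/μ = 657.1 · 1.187 · 0.02549 / 0.000179 = 1.111e+05.
Re > 4000 → turbulent. Relative roughness ε/D = 5.5e-05/0.02549 = 0.00216. Haaland: 1/√f = -1.8 log₁₀[(0.00216/3.7)^1.11 + 6.9/1.111e+05] = -1.8 log₁₀[0.000257 + 6.21e-05] = 6.293, so f = 0.02525.
Darcy-Weisbach: ΔP = f(L/D)(ρV²/2) = 0.02525·(30.15/0.02549)·(657.1·1.187²/2) = 0.02525·1183·463.2 = 1.383e+04 Pa.
Head loss h_f = ΔP/(ρg) = 1.383e+04/(657.1·9.81) = 2.146 m.

h_f ≈ 2.146 m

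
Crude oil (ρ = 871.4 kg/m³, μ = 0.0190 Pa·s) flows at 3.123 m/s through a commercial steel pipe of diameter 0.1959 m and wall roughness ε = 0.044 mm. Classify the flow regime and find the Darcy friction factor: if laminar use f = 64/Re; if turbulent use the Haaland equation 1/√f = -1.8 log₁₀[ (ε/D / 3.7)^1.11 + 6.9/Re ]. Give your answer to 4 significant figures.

Re = ρVD/μ = 871.4·3.123·0.1959/0.019 = 2.806e+04.
Re > 4000 → turbulent. ε/D = 4.4e-05/0.1959 = 0.000225; Haaland: 1/√f = -1.8 log₁₀[2.09e-05 + 0.000246] = 6.433, so f = 0.02416.

f ≈ 0.02416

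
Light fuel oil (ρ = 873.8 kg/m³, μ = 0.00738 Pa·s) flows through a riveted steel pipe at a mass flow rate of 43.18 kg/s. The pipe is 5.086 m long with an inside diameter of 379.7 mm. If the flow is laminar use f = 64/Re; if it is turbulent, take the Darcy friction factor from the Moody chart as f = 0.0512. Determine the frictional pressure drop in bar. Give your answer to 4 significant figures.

A = πD²/4 = π(0.3797)²/4 = 0.1132 m²; mean velocity V = ṁ/(ρA) = 43.18/(873.8 · 0.1132) = 0.4364 m/s.
Reynolds number Re = ρVD/μ = 873.8 · 0.4364 · 0.3797 / 0.00738 = 1.962e+04.
Re > 4000 → turbulent; use the Moody-chart value f = 0.0512.
Darcy-Weisbach: ΔP = f(L/D)(ρV²/2) = 0.0512·(5.086/0.3797)·(873.8·0.4364²/2) = 0.0512·13.39·83.21 = 57.07 Pa.
ΔP = 57.07 Pa = 5.707×10^-4 bar.

ΔP ≈ 5.707×10^-4 bar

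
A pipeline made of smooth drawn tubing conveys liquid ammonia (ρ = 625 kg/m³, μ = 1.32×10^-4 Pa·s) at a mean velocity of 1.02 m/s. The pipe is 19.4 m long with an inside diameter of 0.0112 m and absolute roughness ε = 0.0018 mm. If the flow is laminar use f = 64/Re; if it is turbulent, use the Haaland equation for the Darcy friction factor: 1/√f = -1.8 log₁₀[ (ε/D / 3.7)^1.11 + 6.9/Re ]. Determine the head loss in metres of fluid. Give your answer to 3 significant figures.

Reynolds number Re = ρVD/μ = 625 · 1.02 · 0.0112 / 0.000132 = 5.409e+04.
Re > 4000 → turbulent. Relative roughness ε/D = 1.8e-06/0.0112 = 0.000161. Haaland: 1/√f = -1.8 log₁₀[(0.000161/3.7)^1.11 + 6.9/5.409e+04] = -1.8 log₁₀[1.44e-05 + 0.000128] = 6.926, so f = 0.02085.
Darcy-Weisbach: ΔP = f(L/D)(ρV²/2) = 0.02085·(19.4/0.0112)·(625·1.02²/2) = 0.02085·1732·325.1 = 1.174e+04 Pa.
Head loss h_f = ΔP/(ρg) = 1.174e+04/(625·9.81) = 1.91 m.

h_f ≈ 1.91 m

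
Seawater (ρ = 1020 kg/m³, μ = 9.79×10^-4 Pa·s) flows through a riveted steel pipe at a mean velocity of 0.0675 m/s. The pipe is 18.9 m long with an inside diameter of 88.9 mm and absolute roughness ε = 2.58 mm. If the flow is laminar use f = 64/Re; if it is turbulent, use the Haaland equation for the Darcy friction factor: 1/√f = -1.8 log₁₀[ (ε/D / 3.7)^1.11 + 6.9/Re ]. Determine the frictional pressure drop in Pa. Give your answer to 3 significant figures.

Reynolds number Re = ρVD/μ = 1020 · 0.0675 · 0.0889 / 0.000979 = 6252.
Re > 4000 → turbulent. Relative roughness ε/D = 0.00258/0.0889 = 0.029. Haaland: 1/√f = -1.8 log₁₀[(0.029/3.7)^1.11 + 6.9/6252] = -1.8 log₁₀[0.0046 + 0.0011] = 4.039, so f = 0.06131.
Darcy-Weisbach: ΔP = f(L/D)(ρV²/2) = 0.06131·(18.9/0.0889)·(1020·0.0675²/2) = 0.06131·212.6·2.324 = 30.29 Pa.

ΔP ≈ 30.3 Pa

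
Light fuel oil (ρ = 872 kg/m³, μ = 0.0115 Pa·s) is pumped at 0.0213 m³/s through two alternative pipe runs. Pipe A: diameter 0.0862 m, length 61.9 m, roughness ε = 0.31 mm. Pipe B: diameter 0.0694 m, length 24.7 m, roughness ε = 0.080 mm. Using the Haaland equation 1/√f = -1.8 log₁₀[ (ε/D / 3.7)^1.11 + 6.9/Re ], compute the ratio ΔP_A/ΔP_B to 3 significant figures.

ΔP_A/ΔP_B ≈ 1.03

Pipe A: V = Q/A = 0.0213/0.005836 = 3.65 m/s; Re = 2.386e+04; ε/D = 0.0036; Haaland → f = 0.03152; ΔP_A = f(L/D)(ρV²/2) = 1.315e+05 Pa.
Pipe B: V = Q/A = 0.0213/0.003783 = 5.631 m/s; Re = 2.963e+04; ε/D = 0.00115; Haaland → f = 0.02604; ΔP_B = f(L/D)(ρV²/2) = 1.281e+05 Pa.
ΔP_A/ΔP_B = 1.315e+05/1.281e+05 = 1.03.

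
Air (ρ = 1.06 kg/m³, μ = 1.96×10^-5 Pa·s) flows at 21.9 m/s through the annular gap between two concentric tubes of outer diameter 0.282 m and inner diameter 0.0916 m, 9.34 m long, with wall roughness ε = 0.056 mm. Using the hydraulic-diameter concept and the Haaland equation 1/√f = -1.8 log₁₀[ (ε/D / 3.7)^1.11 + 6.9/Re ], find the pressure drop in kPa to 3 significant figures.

Hydraulic diameter D_h = 4A/P = D_o - D_i = 0.282 - 0.0916 = 0.1904 m.
Re = ρVD_h/μ = 1.06·21.9·0.1904/1.96e-05 = 2.255e+05.
ε/D_h = 5.6e-05/0.1904 = 0.000294; Haaland gives 1/√f = -1.8 log₁₀[2.81e-05+3.06e-05] = 7.616, so f = 0.01724.
ΔP = f(L/D_h)(ρV²/2) = 0.01724·9.34/0.1904·254.2 = 215 Pa.
ΔP = 0.215 kPa.

ΔP ≈ 0.215 kPa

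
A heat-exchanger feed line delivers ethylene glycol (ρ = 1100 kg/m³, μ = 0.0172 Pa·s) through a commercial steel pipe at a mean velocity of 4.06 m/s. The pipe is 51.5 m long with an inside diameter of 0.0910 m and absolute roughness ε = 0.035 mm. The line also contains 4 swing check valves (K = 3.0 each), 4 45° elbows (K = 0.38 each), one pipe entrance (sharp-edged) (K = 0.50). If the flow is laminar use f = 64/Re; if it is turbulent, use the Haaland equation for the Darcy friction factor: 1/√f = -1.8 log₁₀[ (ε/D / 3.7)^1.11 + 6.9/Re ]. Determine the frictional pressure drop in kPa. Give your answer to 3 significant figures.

ΔP ≈ 258 kPa

Reynolds number Re = ρVD/μ = 1100 · 4.06 · 0.091 / 0.0172 = 2.363e+04.
Re > 4000 → turbulent. Relative roughness ε/D = 3.5e-05/0.091 = 0.000385. Haaland: 1/√f = -1.8 log₁₀[(0.000385/3.7)^1.11 + 6.9/2.363e+04] = -1.8 log₁₀[3.79e-05 + 0.000292] = 6.267, so f = 0.02546.
Total minor-loss coefficient ΣK = 4·3 + 4·0.38 + 1·0.5 = 14.
ΔP = [f·L/D + ΣK]·(ρV²/2) = [0.02546·51.5/0.091 + 14]·(1100·4.06²/2) = [14.41 + 14]·9066 = 2.577e+05 Pa.
ΔP = 2.577e+05 Pa = 258 kPa.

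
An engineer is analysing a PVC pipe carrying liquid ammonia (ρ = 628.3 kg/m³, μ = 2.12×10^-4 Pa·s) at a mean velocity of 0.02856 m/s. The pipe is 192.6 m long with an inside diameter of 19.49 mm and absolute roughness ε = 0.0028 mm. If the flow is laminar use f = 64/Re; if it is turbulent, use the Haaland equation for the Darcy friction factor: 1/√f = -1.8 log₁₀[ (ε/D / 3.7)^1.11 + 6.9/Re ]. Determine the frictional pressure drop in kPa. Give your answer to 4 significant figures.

Reynolds number Re = ρVD/μ = 628.3 · 0.02856 · 0.01949 / 0.000212 = 1650.
Re < 2300 → laminar flow, so f = 64/Re = 64/1650 = 0.0388 (the turbulent correlation is not needed).
Darcy-Weisbach: ΔP = f(L/D)(ρV²/2) = 0.0388·(192.6/0.01949)·(628.3·0.02856²/2) = 0.0388·9882·0.2562 = 98.24 Pa.
ΔP = 98.24 Pa = 0.09824 kPa.

ΔP ≈ 0.09824 kPa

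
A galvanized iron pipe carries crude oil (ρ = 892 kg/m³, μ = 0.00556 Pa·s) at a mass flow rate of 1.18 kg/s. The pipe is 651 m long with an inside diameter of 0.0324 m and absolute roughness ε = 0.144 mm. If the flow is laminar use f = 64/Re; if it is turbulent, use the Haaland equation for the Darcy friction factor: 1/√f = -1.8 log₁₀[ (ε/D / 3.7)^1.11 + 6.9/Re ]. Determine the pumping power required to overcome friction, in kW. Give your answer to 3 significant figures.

P ≈ 1.16 kW

A = πD²/4 = π(0.0324)²/4 = 0.0008245 m²; mean velocity V = ṁ/(ρA) = 1.18/(892 · 0.0008245) = 1.604 m/s.
Reynolds number Re = ρVD/μ = 892 · 1.604 · 0.0324 / 0.00556 = 8340.
Re > 4000 → turbulent. Relative roughness ε/D = 0.000144/0.0324 = 0.00444. Haaland: 1/√f = -1.8 log₁₀[(0.00444/3.7)^1.11 + 6.9/8340] = -1.8 log₁₀[0.000573 + 0.000827] = 5.137, so f = 0.0379.
Darcy-Weisbach: ΔP = f(L/D)(ρV²/2) = 0.0379·(651/0.0324)·(892·1.604²/2) = 0.0379·2.009e+04·1148 = 8.744e+05 Pa.
Q = ṁ/ρ = 1.18/892 = 0.001323 m³/s.
Pumping power P = QΔP = 0.001323·8.744e+05 = 1157 W = 1.16 kW.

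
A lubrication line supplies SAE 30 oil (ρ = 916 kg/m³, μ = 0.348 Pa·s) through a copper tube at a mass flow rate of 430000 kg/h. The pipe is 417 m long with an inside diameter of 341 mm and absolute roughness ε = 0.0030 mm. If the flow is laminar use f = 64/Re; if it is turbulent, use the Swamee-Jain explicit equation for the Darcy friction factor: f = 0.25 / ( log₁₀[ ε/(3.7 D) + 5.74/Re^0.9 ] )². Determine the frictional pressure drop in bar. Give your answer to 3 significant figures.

ΔP ≈ 0.570 bar

ṁ = 430000 kg/h = 430000/3600 = 119.4 kg/s.
A = πD²/4 = π(0.341)²/4 = 0.09133 m²; mean velocity V = ṁ/(ρA) = 119.4/(916 · 0.09133) = 1.428 m/s.
Reynolds number Re = ρVD/μ = 916 · 1.428 · 0.341 / 0.348 = 1282.
Re < 2300 → laminar flow, so f = 64/Re = 64/1282 = 0.04994 (the turbulent correlation is not needed).
Darcy-Weisbach: ΔP = f(L/D)(ρV²/2) = 0.04994·(417/0.341)·(916·1.428²/2) = 0.04994·1223·933.7 = 5.702e+04 Pa.
ΔP = 5.702e+04 Pa = 0.570 bar.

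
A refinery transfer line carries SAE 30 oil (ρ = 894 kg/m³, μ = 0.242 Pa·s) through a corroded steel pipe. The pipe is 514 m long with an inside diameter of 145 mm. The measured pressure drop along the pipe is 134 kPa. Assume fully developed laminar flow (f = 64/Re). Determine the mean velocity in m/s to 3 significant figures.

V ≈ 0.708 m/s

For laminar flow, f = 64/Re with Re = ρVD/μ, so Darcy-Weisbach reduces to ΔP = 32μLV/D². Solving for V: V = ΔP·D²/(32μL) = 1.34e+05·(0.145)²/(32·0.242·514) = 0.7078 m/s.
Check: Re = ρVD/μ = 894·0.7078·0.145/0.242 = 379.1 < 2300, so the laminar assumption holds.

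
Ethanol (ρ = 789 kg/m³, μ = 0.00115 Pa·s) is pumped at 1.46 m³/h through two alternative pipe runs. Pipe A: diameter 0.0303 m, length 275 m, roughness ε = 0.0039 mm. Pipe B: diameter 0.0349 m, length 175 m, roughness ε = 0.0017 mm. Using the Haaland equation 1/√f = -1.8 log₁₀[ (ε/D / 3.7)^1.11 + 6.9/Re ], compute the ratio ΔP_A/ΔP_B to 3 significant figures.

ΔP_A/ΔP_B ≈ 3.08

Pipe A: V = Q/A = 0.0004056/0.0007211 = 0.5624 m/s; Re = 1.169e+04; ε/D = 0.000129; Haaland → f = 0.02975; ΔP_A = f(L/D)(ρV²/2) = 3.37e+04 Pa.
Pipe B: V = Q/A = 0.0004056/0.0009566 = 0.4239 m/s; Re = 1.015e+04; ε/D = 4.87e-05; Haaland → f = 0.03081; ΔP_B = f(L/D)(ρV²/2) = 1.095e+04 Pa.
ΔP_A/ΔP_B = 3.37e+04/1.095e+04 = 3.08.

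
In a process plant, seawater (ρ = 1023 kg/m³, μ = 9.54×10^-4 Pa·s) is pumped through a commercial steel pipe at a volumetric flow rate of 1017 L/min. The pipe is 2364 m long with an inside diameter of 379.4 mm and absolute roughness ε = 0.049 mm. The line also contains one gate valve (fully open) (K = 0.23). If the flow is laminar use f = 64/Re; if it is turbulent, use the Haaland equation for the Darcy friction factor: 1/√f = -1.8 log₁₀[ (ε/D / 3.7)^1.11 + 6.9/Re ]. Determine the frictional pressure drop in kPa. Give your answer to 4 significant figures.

ΔP ≈ 1.453 kPa

Q = 1017 L/min = 1017/60000 = 0.01695 m³/s.
Cross-sectional area A = πD²/4 = π(0.3794)²/4 = 0.1131 m²; mean velocity V = Q/A = 0.01695/0.1131 = 0.1499 m/s.
Reynolds number Re = ρVD/μ = 1023 · 0.1499 · 0.3794 / 0.000954 = 6.1e+04.
Re > 4000 → turbulent. Relative roughness ε/D = 4.9e-05/0.3794 = 0.000129. Haaland: 1/√f = -1.8 log₁₀[(0.000129/3.7)^1.11 + 6.9/6.1e+04] = -1.8 log₁₀[1.13e-05 + 0.000113] = 7.029, so f = 0.02024.
Total minor-loss coefficient ΣK = 1·0.23 = 0.23.
ΔP = [f·L/D + ΣK]·(ρV²/2) = [0.02024·2364/0.3794 + 0.23]·(1023·0.1499²/2) = [126.1 + 0.23]·11.5 = 1453 Pa.
ΔP = 1453 Pa = 1.453 kPa.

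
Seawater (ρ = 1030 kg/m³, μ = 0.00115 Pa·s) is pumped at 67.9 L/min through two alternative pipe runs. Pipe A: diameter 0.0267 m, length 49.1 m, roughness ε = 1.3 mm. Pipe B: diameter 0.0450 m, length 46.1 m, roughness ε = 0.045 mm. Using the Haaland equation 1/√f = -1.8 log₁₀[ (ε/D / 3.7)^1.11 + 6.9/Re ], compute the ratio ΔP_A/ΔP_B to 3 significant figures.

Pipe A: V = Q/A = 0.001132/0.0005599 = 2.021 m/s; Re = 4.833e+04; ε/D = 0.0487; Haaland → f = 0.07133; ΔP_A = f(L/D)(ρV²/2) = 2.76e+05 Pa.
Pipe B: V = Q/A = 0.001132/0.00159 = 0.7115 m/s; Re = 2.868e+04; ε/D = 0.001; Haaland → f = 0.02584; ΔP_B = f(L/D)(ρV²/2) = 6903 Pa.
ΔP_A/ΔP_B = 2.76e+05/6903 = 40.0.

ΔP_A/ΔP_B ≈ 40.0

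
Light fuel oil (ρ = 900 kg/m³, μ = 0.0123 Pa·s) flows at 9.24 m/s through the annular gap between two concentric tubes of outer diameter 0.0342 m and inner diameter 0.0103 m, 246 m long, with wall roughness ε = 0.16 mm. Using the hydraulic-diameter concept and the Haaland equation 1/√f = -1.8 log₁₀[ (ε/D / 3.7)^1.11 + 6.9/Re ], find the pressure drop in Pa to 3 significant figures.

Hydraulic diameter D_h = 4A/P = D_o - D_i = 0.0342 - 0.0103 = 0.0239 m.
Re = ρVD_h/μ = 900·9.24·0.0239/0.0123 = 1.616e+04.
ε/D_h = 0.00016/0.0239 = 0.00669; Haaland gives 1/√f = -1.8 log₁₀[0.000903+0.000427] = 5.177, so f = 0.03731.
ΔP = f(L/D_h)(ρV²/2) = 0.03731·246/0.0239·3.842e+04 = 1.476e+07 Pa.

ΔP ≈ 1.48×10^7 Pa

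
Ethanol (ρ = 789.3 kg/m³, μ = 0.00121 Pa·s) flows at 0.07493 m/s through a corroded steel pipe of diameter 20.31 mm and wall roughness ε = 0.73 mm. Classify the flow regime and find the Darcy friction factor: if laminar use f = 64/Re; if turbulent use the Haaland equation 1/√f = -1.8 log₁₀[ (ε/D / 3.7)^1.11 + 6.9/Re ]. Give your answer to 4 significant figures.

Re = ρVD/μ = 789.3·0.07493·0.02031/0.00121 = 992.7.
Re < 2300 → laminar, so f = 64/Re = 0.06447 (roughness is irrelevant in laminar flow).

f ≈ 0.06447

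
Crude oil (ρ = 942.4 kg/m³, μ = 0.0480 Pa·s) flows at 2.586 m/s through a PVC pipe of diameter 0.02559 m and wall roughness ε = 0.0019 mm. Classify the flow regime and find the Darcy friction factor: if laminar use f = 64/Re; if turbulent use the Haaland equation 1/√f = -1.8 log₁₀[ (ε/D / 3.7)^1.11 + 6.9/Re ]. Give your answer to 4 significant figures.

Re = ρVD/μ = 942.4·2.586·0.02559/0.048 = 1299.
Re < 2300 → laminar, so f = 64/Re = 0.04926 (roughness is irrelevant in laminar flow).

f ≈ 0.04926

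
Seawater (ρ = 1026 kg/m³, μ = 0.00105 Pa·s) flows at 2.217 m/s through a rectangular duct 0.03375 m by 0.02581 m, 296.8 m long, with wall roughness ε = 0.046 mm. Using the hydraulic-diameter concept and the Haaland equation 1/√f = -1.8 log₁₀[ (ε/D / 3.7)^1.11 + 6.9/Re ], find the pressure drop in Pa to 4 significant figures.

ΔP ≈ 630900 Pa

Hydraulic diameter D_h = 4A/P = 4·(0.03375·0.02581)/(2·(0.03375+0.02581)) = 0.003484/0.1191 = 0.02925 m.
Re = ρVD_h/μ = 1026·2.217·0.02925/0.00105 = 6.337e+04.
ε/D_h = 4.6e-05/0.02925 = 0.00157; Haaland gives 1/√f = -1.8 log₁₀[0.000181+0.000109] = 6.368, so f = 0.02466.
ΔP = f(L/D_h)(ρV²/2) = 0.02466·296.8/0.02925·2521 = 6.309e+05 Pa.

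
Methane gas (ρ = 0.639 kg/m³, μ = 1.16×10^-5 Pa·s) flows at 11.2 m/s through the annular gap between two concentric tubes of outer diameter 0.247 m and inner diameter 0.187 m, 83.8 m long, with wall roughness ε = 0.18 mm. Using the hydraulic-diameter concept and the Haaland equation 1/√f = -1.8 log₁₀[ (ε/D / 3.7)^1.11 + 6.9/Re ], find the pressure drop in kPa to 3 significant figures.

ΔP ≈ 1.63 kPa

Hydraulic diameter D_h = 4A/P = D_o - D_i = 0.247 - 0.187 = 0.06 m.
Re = ρVD_h/μ = 0.639·11.2·0.06/1.16e-05 = 3.702e+04.
ε/D_h = 0.00018/0.06 = 0.003; Haaland gives 1/√f = -1.8 log₁₀[0.000371+0.000186] = 5.857, so f = 0.02915.
ΔP = f(L/D_h)(ρV²/2) = 0.02915·83.8/0.06·40.08 = 1631 Pa.
ΔP = 1.63 kPa.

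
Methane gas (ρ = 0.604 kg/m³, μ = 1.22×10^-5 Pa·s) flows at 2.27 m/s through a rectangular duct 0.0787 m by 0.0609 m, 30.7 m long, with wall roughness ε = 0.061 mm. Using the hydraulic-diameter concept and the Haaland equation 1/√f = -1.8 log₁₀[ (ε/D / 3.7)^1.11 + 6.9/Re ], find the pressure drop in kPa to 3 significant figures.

ΔP ≈ 0.0238 kPa

Hydraulic diameter D_h = 4A/P = 4·(0.0787·0.0609)/(2·(0.0787+0.0609)) = 0.01917/0.2792 = 0.06867 m.
Re = ρVD_h/μ = 0.604·2.27·0.06867/1.22e-05 = 7717.
ε/D_h = 6.1e-05/0.06867 = 0.000888; Haaland gives 1/√f = -1.8 log₁₀[9.6e-05+0.000894] = 5.408, so f = 0.0342.
ΔP = f(L/D_h)(ρV²/2) = 0.0342·30.7/0.06867·1.556 = 23.79 Pa.
ΔP = 0.0238 kPa.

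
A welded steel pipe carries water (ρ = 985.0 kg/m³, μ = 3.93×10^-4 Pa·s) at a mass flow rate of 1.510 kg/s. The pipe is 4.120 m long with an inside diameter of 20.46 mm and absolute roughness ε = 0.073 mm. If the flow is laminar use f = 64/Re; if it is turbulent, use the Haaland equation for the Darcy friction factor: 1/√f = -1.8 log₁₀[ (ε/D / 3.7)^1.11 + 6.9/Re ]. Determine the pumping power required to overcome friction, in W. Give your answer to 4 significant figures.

P ≈ 92.53 W

A = πD²/4 = π(0.02046)²/4 = 0.0003288 m²; mean velocity V = ṁ/(ρA) = 1.51/(985 · 0.0003288) = 4.663 m/s.
Reynolds number Re = ρVD/μ = 985 · 4.663 · 0.02046 / 0.000393 = 2.391e+05.
Re > 4000 → turbulent. Relative roughness ε/D = 7.3e-05/0.02046 = 0.00357. Haaland: 1/√f = -1.8 log₁₀[(0.00357/3.7)^1.11 + 6.9/2.391e+05] = -1.8 log₁₀[0.000449 + 2.89e-05] = 5.977, so f = 0.02799.
Darcy-Weisbach: ΔP = f(L/D)(ρV²/2) = 0.02799·(4.12/0.02046)·(985·4.663²/2) = 0.02799·201.4·1.071e+04 = 6.036e+04 Pa.
Q = ṁ/ρ = 1.51/985 = 0.001533 m³/s.
Pumping power P = QΔP = 0.001533·6.036e+04 = 92.527 W = 92.53 W.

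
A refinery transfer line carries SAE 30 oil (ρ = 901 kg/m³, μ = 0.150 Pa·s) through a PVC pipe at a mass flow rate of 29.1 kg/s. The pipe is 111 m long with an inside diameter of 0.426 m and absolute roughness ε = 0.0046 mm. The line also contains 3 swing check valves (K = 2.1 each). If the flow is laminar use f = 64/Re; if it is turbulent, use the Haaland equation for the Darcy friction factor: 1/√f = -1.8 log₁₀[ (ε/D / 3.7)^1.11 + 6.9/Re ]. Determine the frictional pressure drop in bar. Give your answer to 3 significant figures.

A = πD²/4 = π(0.426)²/4 = 0.1425 m²; mean velocity V = ṁ/(ρA) = 29.1/(901 · 0.1425) = 0.2266 m/s.
Reynolds number Re = ρVD/μ = 901 · 0.2266 · 0.426 / 0.15 = 579.8.
Re < 2300 → laminar flow, so f = 64/Re = 64/579.8 = 0.1104 (the turbulent correlation is not needed).
Total minor-loss coefficient ΣK = 3·2.1 = 6.3.
ΔP = [f·L/D + ΣK]·(ρV²/2) = [0.1104·111/0.426 + 6.3]·(901·0.2266²/2) = [28.76 + 6.3]·23.13 = 811 Pa.
ΔP = 811 Pa = 0.00811 bar.

ΔP ≈ 0.00811 bar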